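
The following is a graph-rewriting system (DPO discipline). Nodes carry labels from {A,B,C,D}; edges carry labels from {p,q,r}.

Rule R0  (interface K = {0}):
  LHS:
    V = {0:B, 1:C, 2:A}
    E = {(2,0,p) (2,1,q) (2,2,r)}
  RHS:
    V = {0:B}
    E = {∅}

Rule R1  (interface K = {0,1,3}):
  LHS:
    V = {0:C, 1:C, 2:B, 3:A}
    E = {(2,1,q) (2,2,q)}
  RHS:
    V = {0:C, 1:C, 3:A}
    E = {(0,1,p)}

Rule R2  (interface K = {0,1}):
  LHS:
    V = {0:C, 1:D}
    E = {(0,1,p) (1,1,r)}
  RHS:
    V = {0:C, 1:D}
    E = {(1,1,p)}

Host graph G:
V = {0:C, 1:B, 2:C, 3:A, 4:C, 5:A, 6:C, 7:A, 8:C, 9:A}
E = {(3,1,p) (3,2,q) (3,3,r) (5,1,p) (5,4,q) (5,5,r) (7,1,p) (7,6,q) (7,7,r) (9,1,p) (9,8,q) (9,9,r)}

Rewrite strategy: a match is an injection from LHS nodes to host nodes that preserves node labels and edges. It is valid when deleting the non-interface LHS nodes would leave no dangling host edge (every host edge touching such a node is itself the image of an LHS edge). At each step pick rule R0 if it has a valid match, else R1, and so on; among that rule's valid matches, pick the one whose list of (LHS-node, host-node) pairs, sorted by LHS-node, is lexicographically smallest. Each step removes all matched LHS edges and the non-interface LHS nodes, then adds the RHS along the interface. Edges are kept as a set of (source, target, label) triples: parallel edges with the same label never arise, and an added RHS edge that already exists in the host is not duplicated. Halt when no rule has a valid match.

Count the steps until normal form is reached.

Answer: 4

Steps:
[0] host  ⇒  10 nodes, 12 edges  {3-p->1 3-q->2 3-r->3 5-p->1 5-q->4 5-r->5 7-p->1 7-q->6 7-r->7 9-p->1 9-q->8 9-r->9}
[1] R0 @ {0↦1, 1↦2, 2↦3}  ⇒  8 nodes, 9 edges  {5-p->1 5-q->4 5-r->5 7-p->1 7-q->6 7-r->7 9-p->1 9-q->8 9-r->9}
[2] R0 @ {0↦1, 1↦4, 2↦5}  ⇒  6 nodes, 6 edges  {7-p->1 7-q->6 7-r->7 9-p->1 9-q->8 9-r->9}
[3] R0 @ {0↦1, 1↦6, 2↦7}  ⇒  4 nodes, 3 edges  {9-p->1 9-q->8 9-r->9}
[4] R0 @ {0↦1, 1↦8, 2↦9}  ⇒  2 nodes, 0 edges  {∅}
normal form: no rule applies after step 4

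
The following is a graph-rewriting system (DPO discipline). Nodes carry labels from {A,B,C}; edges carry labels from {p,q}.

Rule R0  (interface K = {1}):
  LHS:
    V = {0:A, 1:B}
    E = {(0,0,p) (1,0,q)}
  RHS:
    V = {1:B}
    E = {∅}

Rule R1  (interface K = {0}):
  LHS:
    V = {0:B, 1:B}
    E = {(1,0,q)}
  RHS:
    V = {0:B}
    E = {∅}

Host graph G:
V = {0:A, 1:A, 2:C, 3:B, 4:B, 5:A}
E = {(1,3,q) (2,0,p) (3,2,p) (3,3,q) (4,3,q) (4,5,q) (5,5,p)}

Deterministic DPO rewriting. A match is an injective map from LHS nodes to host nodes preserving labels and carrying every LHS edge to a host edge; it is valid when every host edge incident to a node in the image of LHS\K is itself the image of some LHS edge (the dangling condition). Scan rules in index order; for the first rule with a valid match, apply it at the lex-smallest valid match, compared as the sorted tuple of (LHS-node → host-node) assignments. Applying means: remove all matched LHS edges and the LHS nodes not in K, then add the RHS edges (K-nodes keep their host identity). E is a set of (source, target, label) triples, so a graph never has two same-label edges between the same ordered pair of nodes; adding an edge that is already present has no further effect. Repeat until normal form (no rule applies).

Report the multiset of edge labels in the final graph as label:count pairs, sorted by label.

[0] host  ⇒  6 nodes, 7 edges  {1-q->3 2-p->0 3-p->2 3-q->3 4-q->3 4-q->5 5-p->5}
[1] R0 @ {0↦5, 1↦4}  ⇒  5 nodes, 5 edges  {1-q->3 2-p->0 3-p->2 3-q->3 4-q->3}
[2] R1 @ {0↦3, 1↦4}  ⇒  4 nodes, 4 edges  {1-q->3 2-p->0 3-p->2 3-q->3}
final graph: no rule applies after step 2
NF edges: [(1, 3, 'q'), (2, 0, 'p'), (3, 2, 'p'), (3, 3, 'q')]

Answer: p:2 q:2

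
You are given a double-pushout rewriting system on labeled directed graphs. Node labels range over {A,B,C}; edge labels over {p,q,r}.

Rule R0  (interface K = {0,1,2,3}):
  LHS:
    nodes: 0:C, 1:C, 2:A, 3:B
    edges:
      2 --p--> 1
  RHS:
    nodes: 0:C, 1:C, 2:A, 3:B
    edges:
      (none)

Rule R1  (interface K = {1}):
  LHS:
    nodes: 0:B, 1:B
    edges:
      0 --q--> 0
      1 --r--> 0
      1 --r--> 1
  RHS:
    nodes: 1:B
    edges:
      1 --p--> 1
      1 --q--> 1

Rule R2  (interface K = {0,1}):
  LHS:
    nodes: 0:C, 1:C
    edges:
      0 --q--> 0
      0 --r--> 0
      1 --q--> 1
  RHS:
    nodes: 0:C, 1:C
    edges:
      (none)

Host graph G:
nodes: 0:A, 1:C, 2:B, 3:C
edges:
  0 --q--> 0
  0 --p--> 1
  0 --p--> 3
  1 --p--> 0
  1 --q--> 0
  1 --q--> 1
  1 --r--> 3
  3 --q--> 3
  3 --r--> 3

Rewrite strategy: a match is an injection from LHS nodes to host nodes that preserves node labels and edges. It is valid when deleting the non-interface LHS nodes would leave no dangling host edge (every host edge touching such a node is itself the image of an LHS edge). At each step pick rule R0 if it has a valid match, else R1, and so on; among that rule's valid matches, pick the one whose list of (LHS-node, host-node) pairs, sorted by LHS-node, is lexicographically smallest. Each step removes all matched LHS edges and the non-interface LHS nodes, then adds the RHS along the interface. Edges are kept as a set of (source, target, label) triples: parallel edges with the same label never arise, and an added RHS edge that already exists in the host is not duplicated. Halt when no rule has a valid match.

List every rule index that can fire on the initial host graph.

R0: 2 valid matches — {0↦1, 1↦3, 2↦0, 3↦2}, {0↦3, 1↦1, 2↦0, 3↦2}
R1: no valid match — LHS pattern not found
R2: 1 valid match — {0↦3, 1↦1}

Answer: [R0,R2]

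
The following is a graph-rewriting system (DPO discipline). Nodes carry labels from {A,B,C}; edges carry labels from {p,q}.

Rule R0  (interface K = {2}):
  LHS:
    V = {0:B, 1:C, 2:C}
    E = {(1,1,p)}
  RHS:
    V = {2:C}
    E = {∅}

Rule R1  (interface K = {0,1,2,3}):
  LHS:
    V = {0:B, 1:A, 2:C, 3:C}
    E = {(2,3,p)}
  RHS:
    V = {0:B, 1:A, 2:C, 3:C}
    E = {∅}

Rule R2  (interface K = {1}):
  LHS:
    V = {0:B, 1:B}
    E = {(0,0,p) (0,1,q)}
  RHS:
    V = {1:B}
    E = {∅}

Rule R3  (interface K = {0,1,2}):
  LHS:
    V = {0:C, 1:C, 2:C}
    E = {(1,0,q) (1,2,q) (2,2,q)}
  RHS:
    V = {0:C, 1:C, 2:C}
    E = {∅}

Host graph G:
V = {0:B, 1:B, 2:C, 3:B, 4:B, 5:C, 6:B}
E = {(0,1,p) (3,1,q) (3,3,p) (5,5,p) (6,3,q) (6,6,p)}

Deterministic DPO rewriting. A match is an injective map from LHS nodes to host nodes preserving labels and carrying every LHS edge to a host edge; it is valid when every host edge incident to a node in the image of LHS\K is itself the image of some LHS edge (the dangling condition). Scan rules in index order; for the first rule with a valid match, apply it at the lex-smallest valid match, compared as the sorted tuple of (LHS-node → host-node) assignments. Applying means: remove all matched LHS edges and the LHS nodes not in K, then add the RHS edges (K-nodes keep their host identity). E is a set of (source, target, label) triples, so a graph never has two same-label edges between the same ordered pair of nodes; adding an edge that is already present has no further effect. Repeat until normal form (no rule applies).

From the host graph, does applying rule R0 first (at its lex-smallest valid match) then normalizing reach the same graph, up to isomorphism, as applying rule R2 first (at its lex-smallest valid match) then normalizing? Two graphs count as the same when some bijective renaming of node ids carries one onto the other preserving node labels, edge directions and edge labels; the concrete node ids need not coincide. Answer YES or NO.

branch R0-first: apply at {0↦4, 1↦5, 2↦2} → |E|=5, then 2 more step(s) → NF |V|=3 |E|=1 V={0:B, 1:B, 2:C} E=0-p->1
branch R2-first: apply at {0↦6, 1↦3} → |E|=4, then 2 more step(s) → NF |V|=3 |E|=1 V={0:B, 1:B, 2:C} E=0-p->1
graphs isomorphic (equal up to label-preserving node renaming)

Answer: YES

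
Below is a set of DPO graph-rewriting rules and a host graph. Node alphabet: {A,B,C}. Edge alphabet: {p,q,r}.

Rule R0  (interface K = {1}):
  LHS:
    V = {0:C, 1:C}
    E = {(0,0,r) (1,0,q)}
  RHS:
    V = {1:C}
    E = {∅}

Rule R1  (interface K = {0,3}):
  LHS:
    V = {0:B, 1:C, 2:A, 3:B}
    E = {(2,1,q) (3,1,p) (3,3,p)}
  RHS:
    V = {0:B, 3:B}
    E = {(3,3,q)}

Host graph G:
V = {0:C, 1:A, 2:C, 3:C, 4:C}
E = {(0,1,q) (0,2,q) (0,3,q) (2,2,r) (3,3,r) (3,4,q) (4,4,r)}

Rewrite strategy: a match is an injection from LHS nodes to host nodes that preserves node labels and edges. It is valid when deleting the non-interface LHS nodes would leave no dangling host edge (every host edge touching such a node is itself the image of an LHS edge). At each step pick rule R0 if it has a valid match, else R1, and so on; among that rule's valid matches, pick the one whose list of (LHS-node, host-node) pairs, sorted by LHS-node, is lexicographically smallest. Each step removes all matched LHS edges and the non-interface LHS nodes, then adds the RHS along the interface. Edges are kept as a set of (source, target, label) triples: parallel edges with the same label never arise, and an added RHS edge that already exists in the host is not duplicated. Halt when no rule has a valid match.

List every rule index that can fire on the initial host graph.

Answer: [R0]

Rewrite trace:
R0: 2 valid matches — {0↦2, 1↦0}, {0↦4, 1↦3}
R1: no valid match — LHS pattern not found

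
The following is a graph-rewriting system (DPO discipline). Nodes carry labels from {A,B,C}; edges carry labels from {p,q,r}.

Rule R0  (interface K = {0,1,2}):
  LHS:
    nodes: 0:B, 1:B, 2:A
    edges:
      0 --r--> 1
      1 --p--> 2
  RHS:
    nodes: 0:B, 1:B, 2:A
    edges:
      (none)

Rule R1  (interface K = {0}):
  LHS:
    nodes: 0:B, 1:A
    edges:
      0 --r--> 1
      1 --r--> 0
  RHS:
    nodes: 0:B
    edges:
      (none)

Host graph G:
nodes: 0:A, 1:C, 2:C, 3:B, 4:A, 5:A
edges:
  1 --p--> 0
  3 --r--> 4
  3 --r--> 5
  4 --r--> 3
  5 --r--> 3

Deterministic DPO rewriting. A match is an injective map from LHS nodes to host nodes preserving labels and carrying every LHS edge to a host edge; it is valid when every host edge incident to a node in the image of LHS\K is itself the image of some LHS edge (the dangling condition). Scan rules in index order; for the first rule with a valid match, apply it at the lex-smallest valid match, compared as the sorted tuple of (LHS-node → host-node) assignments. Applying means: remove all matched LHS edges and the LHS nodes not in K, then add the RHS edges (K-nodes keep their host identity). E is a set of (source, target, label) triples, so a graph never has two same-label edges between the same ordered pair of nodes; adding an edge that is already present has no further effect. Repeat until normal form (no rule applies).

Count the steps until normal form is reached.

Answer: 2

Derivation:
initial: |V|=6 |E|=5  E = 1-p->0 3-r->4 3-r->5 4-r->3 5-r->3
step 1: apply R1 at {0↦3, 1↦4}  → |V|=5 |E|=3  E = 1-p->0 3-r->5 5-r->3
step 2: apply R1 at {0↦3, 1↦5}  → |V|=4 |E|=1  E = 1-p->0
final graph: no rule applies after step 2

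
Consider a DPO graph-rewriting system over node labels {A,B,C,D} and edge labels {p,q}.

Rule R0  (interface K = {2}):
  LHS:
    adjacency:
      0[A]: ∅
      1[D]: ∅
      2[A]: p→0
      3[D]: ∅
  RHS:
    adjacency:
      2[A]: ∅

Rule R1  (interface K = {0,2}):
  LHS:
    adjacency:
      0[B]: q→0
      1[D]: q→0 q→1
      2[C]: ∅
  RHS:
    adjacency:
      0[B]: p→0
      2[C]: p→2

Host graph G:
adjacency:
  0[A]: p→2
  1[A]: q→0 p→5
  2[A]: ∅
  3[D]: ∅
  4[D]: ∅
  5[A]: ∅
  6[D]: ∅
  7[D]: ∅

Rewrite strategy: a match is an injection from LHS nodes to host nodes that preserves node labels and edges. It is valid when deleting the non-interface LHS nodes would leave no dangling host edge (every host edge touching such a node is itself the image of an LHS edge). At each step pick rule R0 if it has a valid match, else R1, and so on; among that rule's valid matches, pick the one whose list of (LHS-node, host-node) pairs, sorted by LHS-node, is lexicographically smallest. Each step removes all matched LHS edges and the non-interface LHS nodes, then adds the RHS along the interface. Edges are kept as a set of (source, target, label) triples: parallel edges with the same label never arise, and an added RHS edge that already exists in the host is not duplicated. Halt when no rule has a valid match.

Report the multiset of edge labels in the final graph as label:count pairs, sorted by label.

start.  V:8 E:3  edges: 0-p->2 1-q->0 1-p->5
1. fire R0 via {0↦2, 1↦3, 2↦0, 3↦4}  →  V:5 E:2  edges: 1-q->0 1-p->5
2. fire R0 via {0↦5, 1↦6, 2↦1, 3↦7}  →  V:2 E:1  edges: 1-q->0
normal form: no rule applies after step 2
NF edges: [(1, 0, 'q')]

Answer: q:1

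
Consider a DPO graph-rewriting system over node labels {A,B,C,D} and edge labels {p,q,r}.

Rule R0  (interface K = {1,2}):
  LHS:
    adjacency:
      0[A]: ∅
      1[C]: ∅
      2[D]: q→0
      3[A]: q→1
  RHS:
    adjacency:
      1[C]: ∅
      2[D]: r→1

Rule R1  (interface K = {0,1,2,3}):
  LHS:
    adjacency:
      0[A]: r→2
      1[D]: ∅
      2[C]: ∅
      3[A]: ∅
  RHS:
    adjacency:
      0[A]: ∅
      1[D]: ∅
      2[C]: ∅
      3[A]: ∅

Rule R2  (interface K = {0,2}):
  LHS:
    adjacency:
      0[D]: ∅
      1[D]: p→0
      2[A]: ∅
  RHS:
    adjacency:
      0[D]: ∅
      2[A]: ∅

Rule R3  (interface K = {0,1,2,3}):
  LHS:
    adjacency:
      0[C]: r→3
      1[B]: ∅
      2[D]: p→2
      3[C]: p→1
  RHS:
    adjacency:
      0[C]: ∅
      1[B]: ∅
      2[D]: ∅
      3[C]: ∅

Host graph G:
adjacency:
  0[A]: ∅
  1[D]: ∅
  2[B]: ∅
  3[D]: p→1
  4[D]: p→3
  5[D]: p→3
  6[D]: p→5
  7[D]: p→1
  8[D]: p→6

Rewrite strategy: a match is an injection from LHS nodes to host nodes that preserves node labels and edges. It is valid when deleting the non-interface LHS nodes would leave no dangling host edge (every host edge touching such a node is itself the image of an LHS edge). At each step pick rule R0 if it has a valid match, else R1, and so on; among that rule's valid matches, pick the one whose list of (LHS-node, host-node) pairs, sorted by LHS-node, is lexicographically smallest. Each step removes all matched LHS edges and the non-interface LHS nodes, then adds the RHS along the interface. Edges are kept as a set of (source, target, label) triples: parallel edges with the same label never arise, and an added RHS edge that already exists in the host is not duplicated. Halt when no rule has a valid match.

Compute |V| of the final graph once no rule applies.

Answer: 3

Derivation:
[0] host  ⇒  9 nodes, 6 edges  {3-p->1 4-p->3 5-p->3 6-p->5 7-p->1 8-p->6}
[1] R2 @ {0↦1, 1↦7, 2↦0}  ⇒  8 nodes, 5 edges  {3-p->1 4-p->3 5-p->3 6-p->5 8-p->6}
[2] R2 @ {0↦3, 1↦4, 2↦0}  ⇒  7 nodes, 4 edges  {3-p->1 5-p->3 6-p->5 8-p->6}
[3] R2 @ {0↦6, 1↦8, 2↦0}  ⇒  6 nodes, 3 edges  {3-p->1 5-p->3 6-p->5}
[4] R2 @ {0↦5, 1↦6, 2↦0}  ⇒  5 nodes, 2 edges  {3-p->1 5-p->3}
[5] R2 @ {0↦3, 1↦5, 2↦0}  ⇒  4 nodes, 1 edges  {3-p->1}
[6] R2 @ {0↦1, 1↦3, 2↦0}  ⇒  3 nodes, 0 edges  {∅}
normal form: no rule applies after step 6
NF nodes: {0:A, 1:D, 2:B}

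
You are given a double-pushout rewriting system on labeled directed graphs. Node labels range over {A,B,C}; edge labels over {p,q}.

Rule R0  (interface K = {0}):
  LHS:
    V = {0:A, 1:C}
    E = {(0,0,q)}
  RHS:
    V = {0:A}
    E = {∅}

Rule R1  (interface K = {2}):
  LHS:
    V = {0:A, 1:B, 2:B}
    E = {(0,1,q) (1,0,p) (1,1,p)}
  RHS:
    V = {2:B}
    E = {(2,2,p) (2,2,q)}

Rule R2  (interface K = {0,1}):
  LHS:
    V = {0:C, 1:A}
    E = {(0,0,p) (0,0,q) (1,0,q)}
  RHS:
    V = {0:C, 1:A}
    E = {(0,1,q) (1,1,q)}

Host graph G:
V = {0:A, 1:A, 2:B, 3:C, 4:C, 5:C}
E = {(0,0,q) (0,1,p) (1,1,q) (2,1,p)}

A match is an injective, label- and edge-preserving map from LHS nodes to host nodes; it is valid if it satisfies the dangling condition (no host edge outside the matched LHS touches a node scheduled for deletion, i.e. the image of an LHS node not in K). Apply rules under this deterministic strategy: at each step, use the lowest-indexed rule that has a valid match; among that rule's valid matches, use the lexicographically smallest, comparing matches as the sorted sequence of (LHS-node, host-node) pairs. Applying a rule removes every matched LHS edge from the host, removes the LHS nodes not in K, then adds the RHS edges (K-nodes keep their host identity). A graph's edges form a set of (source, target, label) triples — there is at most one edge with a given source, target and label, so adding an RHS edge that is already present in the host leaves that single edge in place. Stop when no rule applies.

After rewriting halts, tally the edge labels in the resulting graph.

Answer: p:2

Derivation:
[0] host  ⇒  6 nodes, 4 edges  {0-q->0 0-p->1 1-q->1 2-p->1}
[1] R0 @ {0↦0, 1↦3}  ⇒  5 nodes, 3 edges  {0-p->1 1-q->1 2-p->1}
[2] R0 @ {0↦1, 1↦4}  ⇒  4 nodes, 2 edges  {0-p->1 2-p->1}
normal form: no rule applies after step 2
NF edges: [(0, 1, 'p'), (2, 1, 'p')]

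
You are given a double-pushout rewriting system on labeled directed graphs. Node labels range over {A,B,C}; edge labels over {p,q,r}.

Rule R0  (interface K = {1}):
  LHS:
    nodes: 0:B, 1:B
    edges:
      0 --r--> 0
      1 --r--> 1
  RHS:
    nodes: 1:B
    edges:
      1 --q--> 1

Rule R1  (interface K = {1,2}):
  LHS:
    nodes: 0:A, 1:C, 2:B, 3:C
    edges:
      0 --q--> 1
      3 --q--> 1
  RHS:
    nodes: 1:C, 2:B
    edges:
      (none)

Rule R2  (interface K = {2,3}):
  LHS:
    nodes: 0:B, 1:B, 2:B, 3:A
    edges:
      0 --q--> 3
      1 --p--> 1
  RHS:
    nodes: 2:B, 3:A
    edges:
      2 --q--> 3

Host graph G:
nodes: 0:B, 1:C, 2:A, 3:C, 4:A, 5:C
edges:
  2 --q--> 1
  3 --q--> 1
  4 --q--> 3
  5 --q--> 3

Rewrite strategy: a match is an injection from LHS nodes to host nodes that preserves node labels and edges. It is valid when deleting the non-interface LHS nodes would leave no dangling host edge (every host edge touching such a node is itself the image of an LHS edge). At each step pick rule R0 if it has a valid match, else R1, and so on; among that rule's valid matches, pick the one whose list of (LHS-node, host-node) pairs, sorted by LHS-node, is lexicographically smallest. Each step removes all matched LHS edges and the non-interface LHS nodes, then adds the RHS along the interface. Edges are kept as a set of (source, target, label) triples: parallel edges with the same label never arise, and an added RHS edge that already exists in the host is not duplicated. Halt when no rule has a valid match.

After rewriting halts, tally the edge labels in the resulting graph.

start.  V:6 E:4  edges: 2-q->1 3-q->1 4-q->3 5-q->3
1. fire R1 via {0↦4, 1↦3, 2↦0, 3↦5}  →  V:4 E:2  edges: 2-q->1 3-q->1
2. fire R1 via {0↦2, 1↦1, 2↦0, 3↦3}  →  V:2 E:0  edges: ∅
final graph: no rule applies after step 2
NF edges: []

Answer: (no edges)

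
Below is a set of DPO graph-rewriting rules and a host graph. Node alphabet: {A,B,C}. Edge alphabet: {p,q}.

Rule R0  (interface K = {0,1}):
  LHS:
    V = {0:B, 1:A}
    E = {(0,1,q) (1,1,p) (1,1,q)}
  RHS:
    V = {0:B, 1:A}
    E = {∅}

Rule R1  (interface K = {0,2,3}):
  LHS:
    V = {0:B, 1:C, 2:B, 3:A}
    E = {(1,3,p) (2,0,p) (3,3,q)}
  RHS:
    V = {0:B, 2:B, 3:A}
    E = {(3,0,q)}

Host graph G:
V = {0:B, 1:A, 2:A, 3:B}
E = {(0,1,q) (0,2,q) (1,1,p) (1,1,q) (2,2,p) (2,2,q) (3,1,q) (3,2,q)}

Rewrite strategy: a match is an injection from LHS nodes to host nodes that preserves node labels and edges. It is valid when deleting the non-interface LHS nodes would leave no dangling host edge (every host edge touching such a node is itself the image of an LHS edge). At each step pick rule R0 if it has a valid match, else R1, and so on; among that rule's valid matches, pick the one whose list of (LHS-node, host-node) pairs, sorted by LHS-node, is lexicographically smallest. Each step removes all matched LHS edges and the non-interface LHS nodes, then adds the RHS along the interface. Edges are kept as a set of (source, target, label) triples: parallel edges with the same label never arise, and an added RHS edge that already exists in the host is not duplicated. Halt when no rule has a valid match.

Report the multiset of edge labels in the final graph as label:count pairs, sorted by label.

[0] host  ⇒  4 nodes, 8 edges  {0-q->1 0-q->2 1-p->1 1-q->1 2-p->2 2-q->2 3-q->1 3-q->2}
[1] R0 @ {0↦0, 1↦1}  ⇒  4 nodes, 5 edges  {0-q->2 2-p->2 2-q->2 3-q->1 3-q->2}
[2] R0 @ {0↦0, 1↦2}  ⇒  4 nodes, 2 edges  {3-q->1 3-q->2}
final graph: no rule applies after step 2
NF edges: [(3, 1, 'q'), (3, 2, 'q')]

Answer: q:2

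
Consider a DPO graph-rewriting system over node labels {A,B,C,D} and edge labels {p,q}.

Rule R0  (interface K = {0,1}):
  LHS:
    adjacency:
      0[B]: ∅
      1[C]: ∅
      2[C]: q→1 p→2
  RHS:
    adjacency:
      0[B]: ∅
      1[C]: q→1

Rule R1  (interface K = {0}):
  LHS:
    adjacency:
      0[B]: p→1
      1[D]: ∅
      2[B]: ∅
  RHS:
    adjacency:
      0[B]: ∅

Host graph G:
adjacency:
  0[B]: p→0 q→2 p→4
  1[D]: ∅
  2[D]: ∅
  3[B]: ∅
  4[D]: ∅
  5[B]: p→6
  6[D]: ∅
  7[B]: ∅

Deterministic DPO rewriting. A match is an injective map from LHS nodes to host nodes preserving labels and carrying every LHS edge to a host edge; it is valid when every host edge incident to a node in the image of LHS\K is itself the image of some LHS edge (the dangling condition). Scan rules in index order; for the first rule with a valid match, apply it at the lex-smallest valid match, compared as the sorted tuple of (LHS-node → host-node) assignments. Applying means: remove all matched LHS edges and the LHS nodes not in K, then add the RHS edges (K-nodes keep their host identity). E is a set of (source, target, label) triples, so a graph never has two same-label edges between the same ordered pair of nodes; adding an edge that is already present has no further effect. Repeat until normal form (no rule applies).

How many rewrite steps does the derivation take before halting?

[0] host  ⇒  8 nodes, 4 edges  {0-p->0 0-q->2 0-p->4 5-p->6}
[1] R1 @ {0↦0, 1↦4, 2↦3}  ⇒  6 nodes, 3 edges  {0-p->0 0-q->2 5-p->6}
[2] R1 @ {0↦5, 1↦6, 2↦7}  ⇒  4 nodes, 2 edges  {0-p->0 0-q->2}
final graph: no rule applies after step 2

Answer: 2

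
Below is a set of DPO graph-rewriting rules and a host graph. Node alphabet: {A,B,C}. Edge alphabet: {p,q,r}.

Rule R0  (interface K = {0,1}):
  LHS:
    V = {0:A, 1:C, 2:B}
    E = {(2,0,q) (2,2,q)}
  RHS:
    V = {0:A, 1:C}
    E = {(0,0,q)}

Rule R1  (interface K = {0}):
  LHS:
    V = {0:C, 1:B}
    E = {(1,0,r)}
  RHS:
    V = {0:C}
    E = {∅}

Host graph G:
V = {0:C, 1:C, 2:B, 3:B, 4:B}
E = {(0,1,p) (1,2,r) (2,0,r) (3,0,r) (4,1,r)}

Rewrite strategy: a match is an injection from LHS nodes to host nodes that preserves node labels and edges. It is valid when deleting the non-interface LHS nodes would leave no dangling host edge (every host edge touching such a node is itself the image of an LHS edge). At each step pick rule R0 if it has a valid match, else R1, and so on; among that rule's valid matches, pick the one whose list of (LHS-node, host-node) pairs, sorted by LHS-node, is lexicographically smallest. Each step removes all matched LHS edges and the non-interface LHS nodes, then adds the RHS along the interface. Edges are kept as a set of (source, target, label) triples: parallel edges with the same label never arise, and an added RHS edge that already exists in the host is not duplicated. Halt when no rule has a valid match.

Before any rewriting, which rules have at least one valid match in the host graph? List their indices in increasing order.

R0: no valid match — LHS pattern not found
R1: 2 valid matches — {0↦0, 1↦3}, {0↦1, 1↦4}

Answer: [R1]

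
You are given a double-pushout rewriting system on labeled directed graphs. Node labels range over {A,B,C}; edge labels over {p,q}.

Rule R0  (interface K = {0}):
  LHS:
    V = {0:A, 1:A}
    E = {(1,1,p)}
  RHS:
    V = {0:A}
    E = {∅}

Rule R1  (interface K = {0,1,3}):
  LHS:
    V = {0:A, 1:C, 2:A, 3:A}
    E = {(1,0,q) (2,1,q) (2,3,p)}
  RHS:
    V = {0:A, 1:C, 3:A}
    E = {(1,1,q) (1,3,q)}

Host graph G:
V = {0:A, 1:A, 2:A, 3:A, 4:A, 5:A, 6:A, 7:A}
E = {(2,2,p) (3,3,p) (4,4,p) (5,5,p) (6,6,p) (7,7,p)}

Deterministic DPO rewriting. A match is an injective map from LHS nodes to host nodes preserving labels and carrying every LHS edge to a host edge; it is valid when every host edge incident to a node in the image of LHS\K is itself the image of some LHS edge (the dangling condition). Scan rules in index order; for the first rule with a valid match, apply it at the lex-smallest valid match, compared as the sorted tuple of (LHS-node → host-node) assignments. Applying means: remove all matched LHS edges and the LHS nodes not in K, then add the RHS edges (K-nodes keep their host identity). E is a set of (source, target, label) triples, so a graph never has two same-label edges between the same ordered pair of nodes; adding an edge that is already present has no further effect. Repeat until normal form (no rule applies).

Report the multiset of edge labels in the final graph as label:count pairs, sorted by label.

Answer: (no edges)

Rewrite trace:
[0] host  ⇒  8 nodes, 6 edges  {2-p->2 3-p->3 4-p->4 5-p->5 6-p->6 7-p->7}
[1] R0 @ {0↦0, 1↦2}  ⇒  7 nodes, 5 edges  {3-p->3 4-p->4 5-p->5 6-p->6 7-p->7}
[2] R0 @ {0↦0, 1↦3}  ⇒  6 nodes, 4 edges  {4-p->4 5-p->5 6-p->6 7-p->7}
[3] R0 @ {0↦0, 1↦4}  ⇒  5 nodes, 3 edges  {5-p->5 6-p->6 7-p->7}
[4] R0 @ {0↦0, 1↦5}  ⇒  4 nodes, 2 edges  {6-p->6 7-p->7}
[5] R0 @ {0↦0, 1↦6}  ⇒  3 nodes, 1 edges  {7-p->7}
[6] R0 @ {0↦0, 1↦7}  ⇒  2 nodes, 0 edges  {∅}
final graph: no rule applies after step 6
NF edges: []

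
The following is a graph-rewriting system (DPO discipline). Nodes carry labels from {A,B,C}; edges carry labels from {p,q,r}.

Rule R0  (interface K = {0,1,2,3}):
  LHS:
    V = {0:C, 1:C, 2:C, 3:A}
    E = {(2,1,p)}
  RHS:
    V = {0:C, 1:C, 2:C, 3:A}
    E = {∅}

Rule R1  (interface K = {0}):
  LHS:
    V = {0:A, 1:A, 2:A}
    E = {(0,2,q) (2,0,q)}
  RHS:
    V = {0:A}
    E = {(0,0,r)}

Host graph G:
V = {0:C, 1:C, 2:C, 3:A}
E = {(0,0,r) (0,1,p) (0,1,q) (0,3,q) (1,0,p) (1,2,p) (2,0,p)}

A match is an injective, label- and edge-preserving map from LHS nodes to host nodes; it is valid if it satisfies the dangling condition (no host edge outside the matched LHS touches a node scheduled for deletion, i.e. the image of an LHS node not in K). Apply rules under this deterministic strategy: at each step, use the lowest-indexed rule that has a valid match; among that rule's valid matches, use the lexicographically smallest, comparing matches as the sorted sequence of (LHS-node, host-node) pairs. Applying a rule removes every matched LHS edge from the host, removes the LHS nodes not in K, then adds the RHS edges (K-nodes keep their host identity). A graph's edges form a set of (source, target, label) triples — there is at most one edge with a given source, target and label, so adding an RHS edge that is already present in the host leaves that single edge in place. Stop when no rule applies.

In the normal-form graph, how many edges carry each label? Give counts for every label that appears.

initial: |V|=4 |E|=7  E = 0-r->0 0-p->1 0-q->1 0-q->3 1-p->0 1-p->2 2-p->0
step 1: apply R0 at {0↦0, 1↦2, 2↦1, 3↦3}  → |V|=4 |E|=6  E = 0-r->0 0-p->1 0-q->1 0-q->3 1-p->0 2-p->0
step 2: apply R0 at {0↦1, 1↦0, 2↦2, 3↦3}  → |V|=4 |E|=5  E = 0-r->0 0-p->1 0-q->1 0-q->3 1-p->0
step 3: apply R0 at {0↦2, 1↦0, 2↦1, 3↦3}  → |V|=4 |E|=4  E = 0-r->0 0-p->1 0-q->1 0-q->3
step 4: apply R0 at {0↦2, 1↦1, 2↦0, 3↦3}  → |V|=4 |E|=3  E = 0-r->0 0-q->1 0-q->3
halt: no rule applies after step 4
NF edges: [(0, 0, 'r'), (0, 1, 'q'), (0, 3, 'q')]

Answer: q:2 r:1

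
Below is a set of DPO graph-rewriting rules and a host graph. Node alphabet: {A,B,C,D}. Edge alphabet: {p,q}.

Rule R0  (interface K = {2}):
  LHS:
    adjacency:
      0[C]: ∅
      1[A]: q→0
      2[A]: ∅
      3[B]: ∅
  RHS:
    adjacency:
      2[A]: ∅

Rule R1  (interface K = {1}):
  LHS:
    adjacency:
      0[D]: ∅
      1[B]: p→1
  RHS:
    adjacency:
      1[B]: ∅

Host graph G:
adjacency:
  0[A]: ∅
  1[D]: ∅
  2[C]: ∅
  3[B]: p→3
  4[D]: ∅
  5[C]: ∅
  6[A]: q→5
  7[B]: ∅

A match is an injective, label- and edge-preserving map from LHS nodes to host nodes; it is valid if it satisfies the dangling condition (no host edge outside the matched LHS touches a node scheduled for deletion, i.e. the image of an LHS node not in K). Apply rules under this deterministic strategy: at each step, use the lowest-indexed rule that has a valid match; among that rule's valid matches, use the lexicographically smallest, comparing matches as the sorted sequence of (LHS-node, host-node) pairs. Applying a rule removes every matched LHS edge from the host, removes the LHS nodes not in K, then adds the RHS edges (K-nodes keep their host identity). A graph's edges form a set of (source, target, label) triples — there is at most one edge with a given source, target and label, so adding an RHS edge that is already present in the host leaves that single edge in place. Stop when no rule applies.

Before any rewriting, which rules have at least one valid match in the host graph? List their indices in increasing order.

Answer: [R0,R1]

Steps:
R0: 1 valid match — {0↦5, 1↦6, 2↦0, 3↦7}
R1: 2 valid matches — {0↦1, 1↦3}, {0↦4, 1↦3}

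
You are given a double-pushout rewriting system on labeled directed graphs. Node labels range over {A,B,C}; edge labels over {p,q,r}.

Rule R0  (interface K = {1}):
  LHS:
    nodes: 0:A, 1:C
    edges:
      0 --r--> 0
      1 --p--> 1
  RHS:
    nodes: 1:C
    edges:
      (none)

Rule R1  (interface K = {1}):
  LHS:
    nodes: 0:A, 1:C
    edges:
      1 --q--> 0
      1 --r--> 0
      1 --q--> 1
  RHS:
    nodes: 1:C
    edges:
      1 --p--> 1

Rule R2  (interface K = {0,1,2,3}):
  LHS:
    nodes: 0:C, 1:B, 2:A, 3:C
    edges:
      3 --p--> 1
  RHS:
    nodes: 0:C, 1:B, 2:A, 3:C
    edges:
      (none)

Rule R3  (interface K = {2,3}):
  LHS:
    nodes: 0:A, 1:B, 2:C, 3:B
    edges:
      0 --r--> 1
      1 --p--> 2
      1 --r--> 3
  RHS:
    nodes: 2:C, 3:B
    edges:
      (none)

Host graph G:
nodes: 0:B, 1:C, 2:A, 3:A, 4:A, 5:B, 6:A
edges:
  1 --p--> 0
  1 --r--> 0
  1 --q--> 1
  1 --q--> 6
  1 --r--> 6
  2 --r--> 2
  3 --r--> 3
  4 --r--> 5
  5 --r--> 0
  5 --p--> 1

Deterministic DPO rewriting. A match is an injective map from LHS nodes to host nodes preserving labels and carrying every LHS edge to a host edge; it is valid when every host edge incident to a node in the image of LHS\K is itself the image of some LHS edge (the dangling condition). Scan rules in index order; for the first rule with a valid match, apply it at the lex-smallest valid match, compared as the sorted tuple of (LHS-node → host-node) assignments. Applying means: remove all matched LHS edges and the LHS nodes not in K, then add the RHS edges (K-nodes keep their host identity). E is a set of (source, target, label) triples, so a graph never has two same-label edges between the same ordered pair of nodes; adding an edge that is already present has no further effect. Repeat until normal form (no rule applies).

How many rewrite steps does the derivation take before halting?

[0] host  ⇒  7 nodes, 10 edges  {1-p->0 1-r->0 1-q->1 1-q->6 1-r->6 2-r->2 3-r->3 4-r->5 5-r->0 5-p->1}
[1] R1 @ {0↦6, 1↦1}  ⇒  6 nodes, 8 edges  {1-p->0 1-r->0 1-p->1 2-r->2 3-r->3 4-r->5 5-r->0 5-p->1}
[2] R0 @ {0↦2, 1↦1}  ⇒  5 nodes, 6 edges  {1-p->0 1-r->0 3-r->3 4-r->5 5-r->0 5-p->1}
[3] R3 @ {0↦4, 1↦5, 2↦1, 3↦0}  ⇒  3 nodes, 3 edges  {1-p->0 1-r->0 3-r->3}
halt: no rule applies after step 3

Answer: 3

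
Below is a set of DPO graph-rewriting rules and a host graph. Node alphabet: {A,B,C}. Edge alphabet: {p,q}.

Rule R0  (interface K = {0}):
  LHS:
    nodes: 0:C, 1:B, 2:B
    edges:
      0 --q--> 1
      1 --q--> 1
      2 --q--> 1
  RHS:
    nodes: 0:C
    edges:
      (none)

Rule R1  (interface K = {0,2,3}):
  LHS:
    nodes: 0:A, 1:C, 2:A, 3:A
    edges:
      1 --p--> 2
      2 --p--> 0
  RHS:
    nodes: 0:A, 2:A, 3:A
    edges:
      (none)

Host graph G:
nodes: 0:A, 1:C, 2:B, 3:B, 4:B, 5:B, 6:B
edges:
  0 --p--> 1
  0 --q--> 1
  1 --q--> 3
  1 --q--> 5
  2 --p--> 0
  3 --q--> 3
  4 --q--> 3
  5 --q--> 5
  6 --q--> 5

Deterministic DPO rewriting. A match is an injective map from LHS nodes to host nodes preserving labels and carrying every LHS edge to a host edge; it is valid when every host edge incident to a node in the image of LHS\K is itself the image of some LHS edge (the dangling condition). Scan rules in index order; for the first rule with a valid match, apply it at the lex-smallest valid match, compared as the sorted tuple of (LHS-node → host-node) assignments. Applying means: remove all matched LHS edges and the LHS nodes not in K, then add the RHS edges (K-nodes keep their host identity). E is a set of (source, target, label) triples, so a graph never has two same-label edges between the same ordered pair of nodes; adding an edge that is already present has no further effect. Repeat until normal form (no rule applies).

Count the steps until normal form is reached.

start.  V:7 E:9  edges: 0-p->1 0-q->1 1-q->3 1-q->5 2-p->0 3-q->3 4-q->3 5-q->5 6-q->5
1. fire R0 via {0↦1, 1↦3, 2↦4}  →  V:5 E:6  edges: 0-p->1 0-q->1 1-q->5 2-p->0 5-q->5 6-q->5
2. fire R0 via {0↦1, 1↦5, 2↦6}  →  V:3 E:3  edges: 0-p->1 0-q->1 2-p->0
normal form: no rule applies after step 2

Answer: 2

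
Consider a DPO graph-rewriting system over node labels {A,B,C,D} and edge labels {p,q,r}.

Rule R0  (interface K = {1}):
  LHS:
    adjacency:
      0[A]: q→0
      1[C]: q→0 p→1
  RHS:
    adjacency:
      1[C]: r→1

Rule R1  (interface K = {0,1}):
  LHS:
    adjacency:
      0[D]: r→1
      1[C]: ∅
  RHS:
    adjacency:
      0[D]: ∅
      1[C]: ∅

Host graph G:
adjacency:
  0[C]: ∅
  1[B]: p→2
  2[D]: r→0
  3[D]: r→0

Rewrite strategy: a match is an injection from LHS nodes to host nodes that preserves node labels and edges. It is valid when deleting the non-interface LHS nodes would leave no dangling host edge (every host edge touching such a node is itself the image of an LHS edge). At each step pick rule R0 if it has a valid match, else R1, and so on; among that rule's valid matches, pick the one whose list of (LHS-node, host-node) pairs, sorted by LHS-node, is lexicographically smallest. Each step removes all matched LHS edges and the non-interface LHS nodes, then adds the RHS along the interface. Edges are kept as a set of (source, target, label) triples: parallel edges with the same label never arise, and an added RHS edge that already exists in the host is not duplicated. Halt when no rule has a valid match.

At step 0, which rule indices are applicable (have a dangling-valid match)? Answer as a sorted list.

R0: no valid match — LHS pattern not found
R1: 2 valid matches — {0↦2, 1↦0}, {0↦3, 1↦0}

Answer: [R1]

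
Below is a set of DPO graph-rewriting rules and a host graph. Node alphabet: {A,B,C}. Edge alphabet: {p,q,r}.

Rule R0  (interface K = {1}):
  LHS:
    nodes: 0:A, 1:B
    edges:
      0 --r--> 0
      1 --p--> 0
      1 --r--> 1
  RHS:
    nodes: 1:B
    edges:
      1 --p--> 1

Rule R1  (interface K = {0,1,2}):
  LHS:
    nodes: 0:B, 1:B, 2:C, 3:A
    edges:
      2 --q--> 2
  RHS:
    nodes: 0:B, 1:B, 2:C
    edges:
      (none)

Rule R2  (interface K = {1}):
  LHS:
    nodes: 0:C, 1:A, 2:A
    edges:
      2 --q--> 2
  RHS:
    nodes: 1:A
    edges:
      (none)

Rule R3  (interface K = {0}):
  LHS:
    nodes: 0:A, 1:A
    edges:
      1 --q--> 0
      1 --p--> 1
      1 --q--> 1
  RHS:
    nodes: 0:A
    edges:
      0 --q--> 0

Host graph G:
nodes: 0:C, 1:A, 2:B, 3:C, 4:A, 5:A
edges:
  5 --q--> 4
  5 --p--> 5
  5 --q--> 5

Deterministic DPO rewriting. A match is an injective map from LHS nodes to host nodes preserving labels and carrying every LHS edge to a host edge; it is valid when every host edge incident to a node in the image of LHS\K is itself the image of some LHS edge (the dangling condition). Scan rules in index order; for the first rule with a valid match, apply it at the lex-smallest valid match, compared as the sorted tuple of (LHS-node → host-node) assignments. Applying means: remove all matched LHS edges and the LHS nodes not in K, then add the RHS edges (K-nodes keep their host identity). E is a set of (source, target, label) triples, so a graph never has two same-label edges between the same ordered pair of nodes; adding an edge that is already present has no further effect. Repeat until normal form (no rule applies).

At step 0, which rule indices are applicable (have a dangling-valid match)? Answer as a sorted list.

R0: no valid match — LHS pattern not found
R1: no valid match — LHS pattern not found
R2: no valid match — 4 raw matches, all fail dangling condition
R3: 1 valid match — {0↦4, 1↦5}

Answer: [R3]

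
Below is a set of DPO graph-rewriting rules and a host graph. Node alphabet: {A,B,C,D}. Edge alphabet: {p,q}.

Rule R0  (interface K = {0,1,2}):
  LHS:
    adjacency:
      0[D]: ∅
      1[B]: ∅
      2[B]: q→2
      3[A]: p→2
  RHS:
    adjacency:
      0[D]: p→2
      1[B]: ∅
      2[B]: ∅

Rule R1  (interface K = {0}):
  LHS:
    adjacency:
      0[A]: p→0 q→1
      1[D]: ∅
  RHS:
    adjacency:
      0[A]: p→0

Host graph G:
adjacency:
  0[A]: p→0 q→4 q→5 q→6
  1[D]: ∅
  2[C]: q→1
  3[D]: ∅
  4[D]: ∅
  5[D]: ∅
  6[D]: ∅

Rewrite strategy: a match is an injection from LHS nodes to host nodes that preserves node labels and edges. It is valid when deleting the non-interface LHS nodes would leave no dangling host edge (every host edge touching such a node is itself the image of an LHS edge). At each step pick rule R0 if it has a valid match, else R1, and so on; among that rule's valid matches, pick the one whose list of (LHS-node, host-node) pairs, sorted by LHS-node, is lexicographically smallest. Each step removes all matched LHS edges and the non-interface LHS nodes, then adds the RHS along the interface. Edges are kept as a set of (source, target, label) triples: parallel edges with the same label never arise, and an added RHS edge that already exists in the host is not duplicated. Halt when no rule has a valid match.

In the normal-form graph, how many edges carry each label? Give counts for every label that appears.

Answer: p:1 q:1

Steps:
[0] host  ⇒  7 nodes, 5 edges  {0-p->0 0-q->4 0-q->5 0-q->6 2-q->1}
[1] R1 @ {0↦0, 1↦4}  ⇒  6 nodes, 4 edges  {0-p->0 0-q->5 0-q->6 2-q->1}
[2] R1 @ {0↦0, 1↦5}  ⇒  5 nodes, 3 edges  {0-p->0 0-q->6 2-q->1}
[3] R1 @ {0↦0, 1↦6}  ⇒  4 nodes, 2 edges  {0-p->0 2-q->1}
halt: no rule applies after step 3
NF edges: [(0, 0, 'p'), (2, 1, 'q')]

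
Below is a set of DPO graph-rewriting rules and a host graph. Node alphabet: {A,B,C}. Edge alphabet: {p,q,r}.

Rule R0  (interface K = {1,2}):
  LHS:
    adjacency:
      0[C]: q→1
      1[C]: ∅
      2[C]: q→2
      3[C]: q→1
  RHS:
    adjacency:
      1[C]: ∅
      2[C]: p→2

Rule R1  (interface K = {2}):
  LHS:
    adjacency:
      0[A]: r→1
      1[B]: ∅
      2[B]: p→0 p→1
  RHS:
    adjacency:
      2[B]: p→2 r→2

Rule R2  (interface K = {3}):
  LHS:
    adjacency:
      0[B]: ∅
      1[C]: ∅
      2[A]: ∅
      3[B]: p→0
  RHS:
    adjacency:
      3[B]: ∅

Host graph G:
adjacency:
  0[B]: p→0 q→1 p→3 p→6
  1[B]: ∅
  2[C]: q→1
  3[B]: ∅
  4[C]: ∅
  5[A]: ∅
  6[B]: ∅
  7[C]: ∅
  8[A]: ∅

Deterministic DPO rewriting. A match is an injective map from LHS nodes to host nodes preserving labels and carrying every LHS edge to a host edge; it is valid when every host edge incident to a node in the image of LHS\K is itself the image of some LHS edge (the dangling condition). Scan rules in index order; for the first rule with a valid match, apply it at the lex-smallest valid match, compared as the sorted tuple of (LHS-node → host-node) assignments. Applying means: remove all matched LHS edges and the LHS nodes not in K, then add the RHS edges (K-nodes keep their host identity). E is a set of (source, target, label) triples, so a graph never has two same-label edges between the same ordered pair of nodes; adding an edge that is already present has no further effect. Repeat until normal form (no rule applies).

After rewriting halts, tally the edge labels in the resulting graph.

Answer: p:1 q:2

Rewrite trace:
initial: |V|=9 |E|=5  E = 0-p->0 0-q->1 0-p->3 0-p->6 2-q->1
step 1: apply R2 at {0↦3, 1↦4, 2↦5, 3↦0}  → |V|=6 |E|=4  E = 0-p->0 0-q->1 0-p->6 2-q->1
step 2: apply R2 at {0↦6, 1↦7, 2↦8, 3↦0}  → |V|=3 |E|=3  E = 0-p->0 0-q->1 2-q->1
normal form: no rule applies after step 2
NF edges: [(0, 0, 'p'), (0, 1, 'q'), (2, 1, 'q')]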